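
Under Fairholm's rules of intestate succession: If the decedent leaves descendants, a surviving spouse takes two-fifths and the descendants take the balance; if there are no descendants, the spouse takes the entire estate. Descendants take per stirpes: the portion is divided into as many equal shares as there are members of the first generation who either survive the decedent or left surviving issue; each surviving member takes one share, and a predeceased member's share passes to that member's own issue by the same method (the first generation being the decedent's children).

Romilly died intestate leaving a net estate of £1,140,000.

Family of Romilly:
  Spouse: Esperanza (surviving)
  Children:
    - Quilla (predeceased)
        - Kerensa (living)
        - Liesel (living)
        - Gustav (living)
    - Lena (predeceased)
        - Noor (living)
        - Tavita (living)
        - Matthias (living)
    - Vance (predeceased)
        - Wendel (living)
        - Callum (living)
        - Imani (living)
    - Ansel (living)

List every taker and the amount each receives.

Esperanza takes two-fifths of £1,140,000 = £456,000. The remaining £684,000 passes to the descendants.
The descendants' portion (£684,000) is divided into 4 shares of £171,000: Ansel takes £171,000; Quilla's £171,000 share passes to Quilla's issue; Lena's £171,000 share passes to Lena's issue; Vance's £171,000 share passes to Vance's issue.
Quilla's share (£171,000) is divided into 3 shares of £57,000: Kerensa, Liesel, and Gustav each take £57,000.
Lena's share (£171,000) is divided into 3 shares of £57,000: Noor, Tavita, and Matthias each take £57,000.
Vance's share (£171,000) is divided into 3 shares of £57,000: Wendel, Callum, and Imani each take £57,000.

Esperanza: £456,000; Kerensa: £57,000; Liesel: £57,000; Gustav: £57,000; Noor: £57,000; Tavita: £57,000; Matthias: £57,000; Wendel: £57,000; Callum: £57,000; Imani: £57,000; Ansel: £171,000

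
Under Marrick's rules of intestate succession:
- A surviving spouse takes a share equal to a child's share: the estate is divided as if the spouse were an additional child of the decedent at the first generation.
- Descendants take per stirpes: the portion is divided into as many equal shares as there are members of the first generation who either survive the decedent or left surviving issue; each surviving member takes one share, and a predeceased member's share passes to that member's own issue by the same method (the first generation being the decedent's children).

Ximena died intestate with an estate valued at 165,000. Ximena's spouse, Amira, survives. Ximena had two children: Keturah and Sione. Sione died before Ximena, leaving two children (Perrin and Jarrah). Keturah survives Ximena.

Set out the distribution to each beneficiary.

The spouse counts as an additional share at the children's level, so there are 3 primary shares of 55,000. Amira takes one such share (55,000).
The children's combined portion (110,000) is divided into 2 shares of 55,000: Keturah takes 55,000; Sione's 55,000 share passes to Sione's issue.
Sione's share (55,000) is divided into 2 shares of 27,500: Perrin and Jarrah each take 27,500.

Amira: 55,000; Keturah: 55,000; Perrin: 27,500; Jarrah: 27,500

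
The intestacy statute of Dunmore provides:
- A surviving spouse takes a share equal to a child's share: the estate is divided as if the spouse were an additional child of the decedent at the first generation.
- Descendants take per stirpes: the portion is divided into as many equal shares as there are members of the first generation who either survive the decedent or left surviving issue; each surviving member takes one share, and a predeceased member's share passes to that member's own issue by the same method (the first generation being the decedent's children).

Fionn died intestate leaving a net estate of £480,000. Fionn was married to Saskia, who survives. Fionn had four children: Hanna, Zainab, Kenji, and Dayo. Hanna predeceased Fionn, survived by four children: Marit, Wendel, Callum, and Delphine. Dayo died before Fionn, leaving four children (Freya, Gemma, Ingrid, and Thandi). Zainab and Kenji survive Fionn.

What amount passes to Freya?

The spouse counts as an additional share at the children's level, so there are 5 primary shares of £96,000. Saskia takes one such share (£96,000).
The children's combined portion (£384,000) is divided into 4 shares of £96,000: Zainab and Kenji each take £96,000; Hanna's £96,000 share passes to Hanna's issue; Dayo's £96,000 share passes to Dayo's issue.
Hanna's share (£96,000) is divided into 4 shares of £24,000: Marit, Wendel, Callum, and Delphine each take £24,000.
Dayo's share (£96,000) is divided into 4 shares of £24,000: Freya, Gemma, Ingrid, and Thandi each take £24,000.

Freya receives £24,000.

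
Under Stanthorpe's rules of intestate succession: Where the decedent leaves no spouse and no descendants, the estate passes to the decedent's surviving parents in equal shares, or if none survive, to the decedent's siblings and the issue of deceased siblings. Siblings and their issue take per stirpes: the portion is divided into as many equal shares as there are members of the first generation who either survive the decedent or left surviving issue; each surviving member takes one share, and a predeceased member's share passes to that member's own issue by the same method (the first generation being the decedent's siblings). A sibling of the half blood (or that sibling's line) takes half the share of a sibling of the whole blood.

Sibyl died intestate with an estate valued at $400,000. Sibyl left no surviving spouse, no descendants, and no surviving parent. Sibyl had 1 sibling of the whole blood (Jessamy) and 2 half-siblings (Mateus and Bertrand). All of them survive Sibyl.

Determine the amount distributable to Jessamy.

Jessamy receives $200,000.

The entire $400,000 passes to the siblings and their issue.
Counting each half-blood sibling's line as half a unit, there are 2 units in $400,000, so one unit is $200,000. Whole-blood lines (Jessamy) take $200,000 each; half-blood lines (Mateus and Bertrand) take $100,000 each.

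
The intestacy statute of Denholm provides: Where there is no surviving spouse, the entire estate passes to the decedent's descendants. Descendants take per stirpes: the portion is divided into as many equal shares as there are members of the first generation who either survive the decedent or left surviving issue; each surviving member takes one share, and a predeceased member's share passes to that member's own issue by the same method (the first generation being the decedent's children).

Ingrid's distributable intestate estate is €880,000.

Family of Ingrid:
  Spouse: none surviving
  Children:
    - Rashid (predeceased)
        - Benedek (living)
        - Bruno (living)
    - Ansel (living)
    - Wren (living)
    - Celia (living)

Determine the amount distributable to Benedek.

The entire €880,000 passes to the descendants.
That amount (€880,000) is divided into 4 shares of €220,000: Ansel, Wren, and Celia each take €220,000; Rashid's €220,000 share passes to Rashid's issue.
Rashid's share (€220,000) is divided into 2 shares of €110,000: Benedek and Bruno each take €110,000.

Benedek receives €110,000.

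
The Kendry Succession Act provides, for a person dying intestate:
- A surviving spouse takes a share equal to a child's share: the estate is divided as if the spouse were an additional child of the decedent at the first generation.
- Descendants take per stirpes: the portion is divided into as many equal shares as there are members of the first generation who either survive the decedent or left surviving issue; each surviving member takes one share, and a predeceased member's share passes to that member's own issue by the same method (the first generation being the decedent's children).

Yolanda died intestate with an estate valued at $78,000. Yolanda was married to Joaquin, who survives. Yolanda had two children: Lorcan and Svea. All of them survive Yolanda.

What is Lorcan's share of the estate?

The spouse counts as an additional share at the children's level, so there are 3 primary shares of $26,000. Joaquin takes one such share ($26,000).
The children's combined portion ($52,000) is divided into 2 shares of $26,000: Lorcan and Svea each take $26,000.

Lorcan receives $26,000.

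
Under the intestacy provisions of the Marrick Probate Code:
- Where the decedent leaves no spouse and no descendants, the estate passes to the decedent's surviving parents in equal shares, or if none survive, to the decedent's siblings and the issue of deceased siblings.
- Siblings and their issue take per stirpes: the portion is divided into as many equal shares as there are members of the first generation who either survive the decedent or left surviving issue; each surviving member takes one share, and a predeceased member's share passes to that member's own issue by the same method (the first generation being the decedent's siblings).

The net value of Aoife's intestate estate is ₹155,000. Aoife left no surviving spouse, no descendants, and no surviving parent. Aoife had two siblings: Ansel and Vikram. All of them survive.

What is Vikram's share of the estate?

The entire ₹155,000 passes to the siblings and their issue.
That amount (₹155,000) is divided into 2 shares of ₹77,500: Ansel and Vikram each take ₹77,500.

Vikram receives ₹77,500.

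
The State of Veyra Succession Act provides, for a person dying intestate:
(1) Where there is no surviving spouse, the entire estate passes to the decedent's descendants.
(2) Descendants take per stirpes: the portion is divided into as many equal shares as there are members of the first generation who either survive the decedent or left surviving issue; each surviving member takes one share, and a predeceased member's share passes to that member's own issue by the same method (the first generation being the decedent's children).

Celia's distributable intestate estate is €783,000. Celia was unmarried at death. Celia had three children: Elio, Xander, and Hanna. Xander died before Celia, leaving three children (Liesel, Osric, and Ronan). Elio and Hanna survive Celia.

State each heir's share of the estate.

The entire €783,000 passes to the descendants.
That amount (€783,000) is divided into 3 shares of €261,000: Elio and Hanna each take €261,000; Xander's €261,000 share passes to Xander's issue.
Xander's share (€261,000) is divided into 3 shares of €87,000: Liesel, Osric, and Ronan each take €87,000.

Elio: €261,000; Liesel: €87,000; Osric: €87,000; Ronan: €87,000; Hanna: €261,000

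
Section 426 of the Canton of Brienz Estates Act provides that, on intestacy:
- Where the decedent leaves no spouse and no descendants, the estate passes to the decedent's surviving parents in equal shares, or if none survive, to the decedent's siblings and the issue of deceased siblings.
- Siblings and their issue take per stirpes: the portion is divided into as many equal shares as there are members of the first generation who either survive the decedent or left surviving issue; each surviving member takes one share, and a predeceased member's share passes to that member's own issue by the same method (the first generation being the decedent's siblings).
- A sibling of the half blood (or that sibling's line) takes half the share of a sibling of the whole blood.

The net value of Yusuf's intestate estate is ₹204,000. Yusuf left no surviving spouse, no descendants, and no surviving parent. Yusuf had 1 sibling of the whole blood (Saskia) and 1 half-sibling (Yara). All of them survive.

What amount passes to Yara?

Yara receives ₹68,000.

The entire ₹204,000 passes to the siblings and their issue.
Counting each half-blood sibling's line as half a unit, there are 3/2 units in ₹204,000, so one unit is ₹136,000. Whole-blood lines (Saskia) take ₹136,000 each; half-blood lines (Yara) take ₹68,000 each.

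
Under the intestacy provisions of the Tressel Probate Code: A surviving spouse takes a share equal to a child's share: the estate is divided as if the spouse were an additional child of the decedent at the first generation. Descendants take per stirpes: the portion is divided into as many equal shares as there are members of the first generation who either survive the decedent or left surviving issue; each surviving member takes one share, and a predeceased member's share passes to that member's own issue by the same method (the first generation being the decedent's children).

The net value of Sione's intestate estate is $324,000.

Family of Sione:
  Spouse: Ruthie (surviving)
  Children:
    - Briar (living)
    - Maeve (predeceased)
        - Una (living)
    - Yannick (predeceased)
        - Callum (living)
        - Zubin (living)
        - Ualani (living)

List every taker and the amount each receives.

The spouse counts as an additional share at the children's level, so there are 4 primary shares of $81,000. Ruthie takes one such share ($81,000).
The children's combined portion ($243,000) is divided into 3 shares of $81,000: Briar takes $81,000; Maeve's $81,000 share passes to Maeve's issue; Yannick's $81,000 share passes to Yannick's issue.
Maeve's share ($81,000) passes entirely to Una.
Yannick's share ($81,000) is divided into 3 shares of $27,000: Callum, Zubin, and Ualani each take $27,000.

Ruthie: $81,000; Briar: $81,000; Una: $81,000; Callum: $27,000; Zubin: $27,000; Ualani: $27,000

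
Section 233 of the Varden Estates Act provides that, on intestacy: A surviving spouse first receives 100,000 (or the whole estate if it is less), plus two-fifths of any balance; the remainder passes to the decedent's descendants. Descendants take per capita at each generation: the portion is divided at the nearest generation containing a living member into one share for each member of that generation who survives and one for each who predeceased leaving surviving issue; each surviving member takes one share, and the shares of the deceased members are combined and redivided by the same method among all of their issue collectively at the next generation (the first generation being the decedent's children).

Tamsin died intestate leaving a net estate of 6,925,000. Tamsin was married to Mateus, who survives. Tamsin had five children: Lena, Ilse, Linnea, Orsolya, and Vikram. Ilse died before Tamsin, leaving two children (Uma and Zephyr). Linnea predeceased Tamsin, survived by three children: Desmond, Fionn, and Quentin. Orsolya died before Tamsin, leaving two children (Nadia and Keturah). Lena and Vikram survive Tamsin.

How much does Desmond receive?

Mateus first takes 100,000, leaving a balance of 6,825,000. Mateus then takes two-fifths of the balance (2,730,000), for a total of 2,830,000. The remaining 4,095,000 passes to the descendants.
The descendants' portion (4,095,000) is divided at the children's generation into 5 shares of 819,000. Lena and Vikram each take 819,000. The 3 shares of the deceased (Ilse, Linnea, and Orsolya) are combined into a pool of 2,457,000.
That pool (2,457,000) is divided at the grandchildren's generation equally among Uma, Zephyr, Desmond, Fionn, Quentin, Nadia, and Keturah: 351,000 each.

Desmond receives 351,000.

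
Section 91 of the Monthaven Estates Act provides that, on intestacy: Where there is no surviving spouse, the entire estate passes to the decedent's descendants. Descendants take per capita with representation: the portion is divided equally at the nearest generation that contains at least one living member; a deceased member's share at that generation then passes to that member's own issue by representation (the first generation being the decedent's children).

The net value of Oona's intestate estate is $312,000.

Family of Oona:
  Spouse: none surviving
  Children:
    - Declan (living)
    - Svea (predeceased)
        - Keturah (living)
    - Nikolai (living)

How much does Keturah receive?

The entire $312,000 passes to the descendants.
That amount ($312,000) is divided into 3 shares of $104,000: Declan and Nikolai each take $104,000; Svea's $104,000 share passes to Svea's issue.
Svea's share ($104,000) passes entirely to Keturah.

Keturah receives $104,000.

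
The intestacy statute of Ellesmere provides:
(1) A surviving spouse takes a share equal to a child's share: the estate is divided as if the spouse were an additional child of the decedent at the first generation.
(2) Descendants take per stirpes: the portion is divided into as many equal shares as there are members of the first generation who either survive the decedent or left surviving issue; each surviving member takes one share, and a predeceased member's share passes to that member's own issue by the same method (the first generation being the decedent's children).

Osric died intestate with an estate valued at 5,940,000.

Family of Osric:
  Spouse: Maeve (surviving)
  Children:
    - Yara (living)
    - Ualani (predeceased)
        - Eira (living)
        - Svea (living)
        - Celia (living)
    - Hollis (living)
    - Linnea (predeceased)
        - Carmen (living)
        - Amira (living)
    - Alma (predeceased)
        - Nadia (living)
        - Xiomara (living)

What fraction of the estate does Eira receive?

Eira receives 1/18 of the estate.

The spouse counts as an additional share at the children's level, so there are 6 primary shares of 990,000. Maeve takes one such share (990,000).
The children's combined portion (4,950,000) is divided into 5 shares of 990,000: Yara and Hollis each take 990,000; Ualani's 990,000 share passes to Ualani's issue; Linnea's 990,000 share passes to Linnea's issue; Alma's 990,000 share passes to Alma's issue.
Ualani's share (990,000) is divided into 3 shares of 330,000: Eira, Svea, and Celia each take 330,000.
Linnea's share (990,000) is divided into 2 shares of 495,000: Carmen and Amira each take 495,000.
Alma's share (990,000) is divided into 2 shares of 495,000: Nadia and Xiomara each take 495,000.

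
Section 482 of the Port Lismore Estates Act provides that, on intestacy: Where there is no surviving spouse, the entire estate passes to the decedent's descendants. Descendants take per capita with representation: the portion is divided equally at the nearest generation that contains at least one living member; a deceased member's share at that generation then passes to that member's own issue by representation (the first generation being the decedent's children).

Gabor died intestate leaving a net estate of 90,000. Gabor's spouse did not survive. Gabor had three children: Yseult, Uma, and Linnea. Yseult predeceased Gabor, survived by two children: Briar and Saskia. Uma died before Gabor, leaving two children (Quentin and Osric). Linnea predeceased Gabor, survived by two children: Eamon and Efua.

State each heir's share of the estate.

The entire 90,000 passes to the descendants.
No child survives, so the initial division is made at the grandchildren's generation.
That amount (90,000) is divided into 6 shares of 15,000: Briar, Saskia, Quentin, Osric, Eamon, and Efua each take 15,000.

Briar: 15,000; Saskia: 15,000; Quentin: 15,000; Osric: 15,000; Eamon: 15,000; Efua: 15,000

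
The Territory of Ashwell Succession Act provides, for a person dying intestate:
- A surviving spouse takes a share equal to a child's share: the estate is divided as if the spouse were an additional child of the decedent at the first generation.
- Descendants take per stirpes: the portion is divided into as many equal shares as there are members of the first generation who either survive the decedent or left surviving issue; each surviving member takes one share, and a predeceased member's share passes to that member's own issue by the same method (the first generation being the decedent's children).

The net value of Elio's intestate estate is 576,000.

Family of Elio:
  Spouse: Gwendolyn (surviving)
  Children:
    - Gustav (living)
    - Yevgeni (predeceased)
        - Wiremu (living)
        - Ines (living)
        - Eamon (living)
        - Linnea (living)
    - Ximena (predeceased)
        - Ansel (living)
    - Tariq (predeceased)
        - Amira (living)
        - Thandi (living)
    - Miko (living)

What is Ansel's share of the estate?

Ansel receives 96,000.

The spouse counts as an additional share at the children's level, so there are 6 primary shares of 96,000. Gwendolyn takes one such share (96,000).
The children's combined portion (480,000) is divided into 5 shares of 96,000: Gustav and Miko each take 96,000; Yevgeni's 96,000 share passes to Yevgeni's issue; Ximena's 96,000 share passes to Ximena's issue; Tariq's 96,000 share passes to Tariq's issue.
Yevgeni's share (96,000) is divided into 4 shares of 24,000: Wiremu, Ines, Eamon, and Linnea each take 24,000.
Ximena's share (96,000) passes entirely to Ansel.
Tariq's share (96,000) is divided into 2 shares of 48,000: Amira and Thandi each take 48,000.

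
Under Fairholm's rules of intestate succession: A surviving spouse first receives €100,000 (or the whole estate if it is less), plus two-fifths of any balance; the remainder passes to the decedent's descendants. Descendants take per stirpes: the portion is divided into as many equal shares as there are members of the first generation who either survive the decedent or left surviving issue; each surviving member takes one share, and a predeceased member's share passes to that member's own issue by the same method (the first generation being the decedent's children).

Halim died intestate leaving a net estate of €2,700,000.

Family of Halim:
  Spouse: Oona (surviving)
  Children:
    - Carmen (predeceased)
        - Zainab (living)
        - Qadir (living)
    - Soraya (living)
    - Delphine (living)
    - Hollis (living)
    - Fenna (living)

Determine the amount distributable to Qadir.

Qadir receives €156,000.

Oona first takes €100,000, leaving a balance of €2,600,000. Oona then takes two-fifths of the balance (€1,040,000), for a total of €1,140,000. The remaining €1,560,000 passes to the descendants.
The descendants' portion (€1,560,000) is divided into 5 shares of €312,000: Soraya, Delphine, Hollis, and Fenna each take €312,000; Carmen's €312,000 share passes to Carmen's issue.
Carmen's share (€312,000) is divided into 2 shares of €156,000: Zainab and Qadir each take €156,000.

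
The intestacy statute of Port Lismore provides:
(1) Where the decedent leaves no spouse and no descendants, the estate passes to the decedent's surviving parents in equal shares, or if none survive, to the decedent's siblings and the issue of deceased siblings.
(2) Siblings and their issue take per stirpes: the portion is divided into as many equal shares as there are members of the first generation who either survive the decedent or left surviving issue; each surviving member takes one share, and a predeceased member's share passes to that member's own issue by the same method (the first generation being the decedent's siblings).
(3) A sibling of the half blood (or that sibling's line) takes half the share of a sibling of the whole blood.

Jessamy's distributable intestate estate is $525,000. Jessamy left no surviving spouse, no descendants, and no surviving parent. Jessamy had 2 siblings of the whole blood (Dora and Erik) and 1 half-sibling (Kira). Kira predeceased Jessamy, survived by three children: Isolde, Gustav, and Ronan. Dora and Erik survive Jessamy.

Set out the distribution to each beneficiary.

The entire $525,000 passes to the siblings and their issue.
Counting each half-blood sibling's line as half a unit, there are 5/2 units in $525,000, so one unit is $210,000. Whole-blood lines (Dora and Erik) take $210,000 each; half-blood lines (Kira) take $105,000 each.
Kira's share ($105,000) is divided into 3 shares of $35,000: Isolde, Gustav, and Ronan each take $35,000.

Dora: $210,000; Isolde: $35,000; Gustav: $35,000; Ronan: $35,000; Erik: $210,000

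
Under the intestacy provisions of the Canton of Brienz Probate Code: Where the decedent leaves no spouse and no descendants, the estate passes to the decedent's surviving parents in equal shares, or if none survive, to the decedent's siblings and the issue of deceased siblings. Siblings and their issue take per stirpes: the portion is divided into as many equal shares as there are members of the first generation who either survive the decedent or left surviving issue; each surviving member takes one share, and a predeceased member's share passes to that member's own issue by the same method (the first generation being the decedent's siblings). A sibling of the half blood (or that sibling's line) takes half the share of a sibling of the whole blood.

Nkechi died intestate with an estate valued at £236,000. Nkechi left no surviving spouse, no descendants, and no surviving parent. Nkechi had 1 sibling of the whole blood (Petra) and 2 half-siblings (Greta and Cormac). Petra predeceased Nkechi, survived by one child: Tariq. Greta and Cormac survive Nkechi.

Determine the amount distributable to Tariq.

Tariq receives £118,000.

The entire £236,000 passes to the siblings and their issue.
Counting each half-blood sibling's line as half a unit, there are 2 units in £236,000, so one unit is £118,000. Whole-blood lines (Petra) take £118,000 each; half-blood lines (Greta and Cormac) take £59,000 each.
Petra's share (£118,000) passes entirely to Tariq.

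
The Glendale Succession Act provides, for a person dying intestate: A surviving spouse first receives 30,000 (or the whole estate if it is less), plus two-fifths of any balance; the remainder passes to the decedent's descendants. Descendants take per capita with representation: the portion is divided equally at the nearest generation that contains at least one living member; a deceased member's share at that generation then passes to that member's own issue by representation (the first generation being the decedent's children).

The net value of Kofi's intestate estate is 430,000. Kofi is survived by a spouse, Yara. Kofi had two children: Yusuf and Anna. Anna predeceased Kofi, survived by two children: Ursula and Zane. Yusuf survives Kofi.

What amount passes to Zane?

Zane receives 60,000.

Yara first takes 30,000, leaving a balance of 400,000. Yara then takes two-fifths of the balance (160,000), for a total of 190,000. The remaining 240,000 passes to the descendants.
The descendants' portion (240,000) is divided into 2 shares of 120,000: Yusuf takes 120,000; Anna's 120,000 share passes to Anna's issue.
Anna's share (120,000) is divided into 2 shares of 60,000: Ursula and Zane each take 60,000.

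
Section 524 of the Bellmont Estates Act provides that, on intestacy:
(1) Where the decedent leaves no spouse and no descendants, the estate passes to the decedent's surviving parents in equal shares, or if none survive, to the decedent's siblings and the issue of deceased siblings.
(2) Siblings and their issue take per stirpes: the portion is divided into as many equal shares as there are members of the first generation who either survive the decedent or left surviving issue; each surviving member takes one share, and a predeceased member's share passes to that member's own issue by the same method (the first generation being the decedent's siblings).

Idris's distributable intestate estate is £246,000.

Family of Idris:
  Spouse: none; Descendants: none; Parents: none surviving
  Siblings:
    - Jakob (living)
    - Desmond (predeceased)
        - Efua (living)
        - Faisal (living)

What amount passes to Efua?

Efua receives £61,500.

The entire £246,000 passes to the siblings and their issue.
That amount (£246,000) is divided into 2 shares of £123,000: Jakob takes £123,000; Desmond's £123,000 share passes to Desmond's issue.
Desmond's share (£123,000) is divided into 2 shares of £61,500: Efua and Faisal each take £61,500.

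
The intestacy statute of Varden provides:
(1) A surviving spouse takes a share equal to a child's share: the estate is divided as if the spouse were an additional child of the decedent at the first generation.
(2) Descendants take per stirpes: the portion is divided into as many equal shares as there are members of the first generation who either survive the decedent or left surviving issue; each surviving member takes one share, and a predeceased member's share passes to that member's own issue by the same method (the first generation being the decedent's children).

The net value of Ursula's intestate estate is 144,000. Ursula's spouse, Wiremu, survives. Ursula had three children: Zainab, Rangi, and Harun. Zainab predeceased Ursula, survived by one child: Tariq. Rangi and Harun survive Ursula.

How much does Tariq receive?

Tariq receives 36,000.

The spouse counts as an additional share at the children's level, so there are 4 primary shares of 36,000. Wiremu takes one such share (36,000).
The children's combined portion (108,000) is divided into 3 shares of 36,000: Rangi and Harun each take 36,000; Zainab's 36,000 share passes to Zainab's issue.
Zainab's share (36,000) passes entirely to Tariq.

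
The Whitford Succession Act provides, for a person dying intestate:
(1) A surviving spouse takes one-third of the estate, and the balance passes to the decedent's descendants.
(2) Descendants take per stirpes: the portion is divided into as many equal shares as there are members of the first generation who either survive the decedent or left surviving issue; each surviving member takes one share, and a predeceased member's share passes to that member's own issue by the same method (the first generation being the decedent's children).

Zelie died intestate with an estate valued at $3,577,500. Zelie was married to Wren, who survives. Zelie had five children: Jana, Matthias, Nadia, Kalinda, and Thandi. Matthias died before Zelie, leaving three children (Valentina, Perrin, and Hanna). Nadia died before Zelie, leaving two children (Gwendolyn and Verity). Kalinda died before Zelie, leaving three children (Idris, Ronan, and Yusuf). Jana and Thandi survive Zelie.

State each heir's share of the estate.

Wren: $1,192,500; Jana: $477,000; Valentina: $159,000; Perrin: $159,000; Hanna: $159,000; Gwendolyn: $238,500; Verity: $238,500; Idris: $159,000; Ronan: $159,000; Yusuf: $159,000; Thandi: $477,000

Wren takes one-third of $3,577,500 = $1,192,500. The remaining $2,385,000 passes to the descendants.
The descendants' portion ($2,385,000) is divided into 5 shares of $477,000: Jana and Thandi each take $477,000; Matthias's $477,000 share passes to Matthias's issue; Nadia's $477,000 share passes to Nadia's issue; Kalinda's $477,000 share passes to Kalinda's issue.
Matthias's share ($477,000) is divided into 3 shares of $159,000: Valentina, Perrin, and Hanna each take $159,000.
Nadia's share ($477,000) is divided into 2 shares of $238,500: Gwendolyn and Verity each take $238,500.
Kalinda's share ($477,000) is divided into 3 shares of $159,000: Idris, Ronan, and Yusuf each take $159,000.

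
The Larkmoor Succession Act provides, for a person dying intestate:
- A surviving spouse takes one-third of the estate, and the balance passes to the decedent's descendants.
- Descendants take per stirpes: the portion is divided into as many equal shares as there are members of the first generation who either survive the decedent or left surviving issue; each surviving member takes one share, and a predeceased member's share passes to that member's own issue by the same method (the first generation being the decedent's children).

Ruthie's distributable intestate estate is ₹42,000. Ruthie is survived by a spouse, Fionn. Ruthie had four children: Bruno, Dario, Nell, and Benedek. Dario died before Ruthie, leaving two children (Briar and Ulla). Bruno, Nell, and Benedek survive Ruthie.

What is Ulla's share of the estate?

Ulla receives ₹3,500.

Fionn takes one-third of ₹42,000 = ₹14,000. The remaining ₹28,000 passes to the descendants.
The descendants' portion (₹28,000) is divided into 4 shares of ₹7,000: Bruno, Nell, and Benedek each take ₹7,000; Dario's ₹7,000 share passes to Dario's issue.
Dario's share (₹7,000) is divided into 2 shares of ₹3,500: Briar and Ulla each take ₹3,500.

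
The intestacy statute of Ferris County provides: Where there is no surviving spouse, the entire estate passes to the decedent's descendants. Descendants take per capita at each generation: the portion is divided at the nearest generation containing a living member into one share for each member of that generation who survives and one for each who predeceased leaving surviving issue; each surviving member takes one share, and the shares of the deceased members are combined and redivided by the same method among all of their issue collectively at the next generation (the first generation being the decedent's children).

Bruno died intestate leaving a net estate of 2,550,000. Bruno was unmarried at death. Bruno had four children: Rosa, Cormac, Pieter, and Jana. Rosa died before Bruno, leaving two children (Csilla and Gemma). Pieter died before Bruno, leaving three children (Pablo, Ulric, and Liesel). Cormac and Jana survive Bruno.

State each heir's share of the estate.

The entire 2,550,000 passes to the descendants.
That amount (2,550,000) is divided at the children's generation into 4 shares of 637,500. Cormac and Jana each take 637,500. The 2 shares of the deceased (Rosa and Pieter) are combined into a pool of 1,275,000.
That pool (1,275,000) is divided at the grandchildren's generation equally among Csilla, Gemma, Pablo, Ulric, and Liesel: 255,000 each.

Csilla: 255,000; Gemma: 255,000; Cormac: 637,500; Pablo: 255,000; Ulric: 255,000; Liesel: 255,000; Jana: 637,500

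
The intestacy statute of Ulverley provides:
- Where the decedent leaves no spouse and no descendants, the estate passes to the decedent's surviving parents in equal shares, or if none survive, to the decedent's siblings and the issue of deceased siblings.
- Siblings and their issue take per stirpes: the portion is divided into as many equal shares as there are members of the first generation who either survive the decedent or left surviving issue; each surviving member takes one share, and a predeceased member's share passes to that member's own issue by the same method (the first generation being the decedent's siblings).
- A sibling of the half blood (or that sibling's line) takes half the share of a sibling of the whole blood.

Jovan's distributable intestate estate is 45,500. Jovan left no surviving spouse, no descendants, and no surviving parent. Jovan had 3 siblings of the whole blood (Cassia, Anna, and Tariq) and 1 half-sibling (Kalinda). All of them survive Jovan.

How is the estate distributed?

The entire 45,500 passes to the siblings and their issue.
Counting each half-blood sibling's line as half a unit, there are 7/2 units in 45,500, so one unit is 13,000. Whole-blood lines (Cassia, Anna, and Tariq) take 13,000 each; half-blood lines (Kalinda) take 6,500 each.

Kalinda: 6,500; Cassia: 13,000; Anna: 13,000; Tariq: 13,000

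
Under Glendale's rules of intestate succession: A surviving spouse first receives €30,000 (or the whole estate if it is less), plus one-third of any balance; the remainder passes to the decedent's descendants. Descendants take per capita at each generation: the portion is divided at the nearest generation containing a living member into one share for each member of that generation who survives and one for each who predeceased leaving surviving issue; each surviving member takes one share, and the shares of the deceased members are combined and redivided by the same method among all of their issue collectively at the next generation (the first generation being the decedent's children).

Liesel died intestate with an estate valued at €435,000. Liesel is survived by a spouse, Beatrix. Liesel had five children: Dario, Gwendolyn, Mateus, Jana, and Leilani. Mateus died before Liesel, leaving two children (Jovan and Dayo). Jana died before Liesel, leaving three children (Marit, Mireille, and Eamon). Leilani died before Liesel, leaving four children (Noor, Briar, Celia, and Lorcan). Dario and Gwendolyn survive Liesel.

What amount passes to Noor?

Noor receives €18,000.

Beatrix first takes €30,000, leaving a balance of €405,000. Beatrix then takes one-third of the balance (€135,000), for a total of €165,000. The remaining €270,000 passes to the descendants.
The descendants' portion (€270,000) is divided at the children's generation into 5 shares of €54,000. Dario and Gwendolyn each take €54,000. The 3 shares of the deceased (Mateus, Jana, and Leilani) are combined into a pool of €162,000.
That pool (€162,000) is divided at the grandchildren's generation equally among Jovan, Dayo, Marit, Mireille, Eamon, Noor, Briar, Celia, and Lorcan: €18,000 each.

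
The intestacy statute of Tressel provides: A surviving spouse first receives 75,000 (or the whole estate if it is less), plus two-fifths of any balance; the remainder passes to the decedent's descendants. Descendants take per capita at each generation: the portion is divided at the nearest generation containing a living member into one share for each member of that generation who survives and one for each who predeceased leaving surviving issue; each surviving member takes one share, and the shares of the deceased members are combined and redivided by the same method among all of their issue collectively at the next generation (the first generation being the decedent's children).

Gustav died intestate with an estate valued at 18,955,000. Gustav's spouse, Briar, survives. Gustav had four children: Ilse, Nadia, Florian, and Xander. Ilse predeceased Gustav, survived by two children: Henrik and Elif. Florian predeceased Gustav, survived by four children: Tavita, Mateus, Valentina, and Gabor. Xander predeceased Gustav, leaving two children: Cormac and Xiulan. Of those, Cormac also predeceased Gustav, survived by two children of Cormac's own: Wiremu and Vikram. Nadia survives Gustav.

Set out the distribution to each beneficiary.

Briar: 7,627,000; Henrik: 1,062,000; Elif: 1,062,000; Nadia: 2,832,000; Tavita: 1,062,000; Mateus: 1,062,000; Valentina: 1,062,000; Gabor: 1,062,000; Wiremu: 531,000; Vikram: 531,000; Xiulan: 1,062,000

Briar first takes 75,000, leaving a balance of 18,880,000. Briar then takes two-fifths of the balance (7,552,000), for a total of 7,627,000. The remaining 11,328,000 passes to the descendants.
The descendants' portion (11,328,000) is divided at the children's generation into 4 shares of 2,832,000. Nadia takes 2,832,000. The 3 shares of the deceased (Ilse, Florian, and Xander) are combined into a pool of 8,496,000.
That pool (8,496,000) is divided at the grandchildren's generation into 8 shares of 1,062,000. Henrik, Elif, Tavita, Mateus, Valentina, Gabor, and Xiulan each take 1,062,000. The remaining share for the deceased Cormac (1,062,000) is carried to the next generation.
That pool (1,062,000) is divided at the great-grandchildren's generation equally among Wiremu and Vikram: 531,000 each.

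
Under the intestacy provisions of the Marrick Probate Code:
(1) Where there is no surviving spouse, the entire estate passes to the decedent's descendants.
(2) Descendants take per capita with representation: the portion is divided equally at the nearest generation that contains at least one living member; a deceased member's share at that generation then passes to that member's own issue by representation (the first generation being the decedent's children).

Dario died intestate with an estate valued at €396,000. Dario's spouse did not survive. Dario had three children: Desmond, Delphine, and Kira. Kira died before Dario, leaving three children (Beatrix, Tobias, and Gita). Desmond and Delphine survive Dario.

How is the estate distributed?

The entire €396,000 passes to the descendants.
That amount (€396,000) is divided into 3 shares of €132,000: Desmond and Delphine each take €132,000; Kira's €132,000 share passes to Kira's issue.
Kira's share (€132,000) is divided into 3 shares of €44,000: Beatrix, Tobias, and Gita each take €44,000.

Desmond: €132,000; Delphine: €132,000; Beatrix: €44,000; Tobias: €44,000; Gita: €44,000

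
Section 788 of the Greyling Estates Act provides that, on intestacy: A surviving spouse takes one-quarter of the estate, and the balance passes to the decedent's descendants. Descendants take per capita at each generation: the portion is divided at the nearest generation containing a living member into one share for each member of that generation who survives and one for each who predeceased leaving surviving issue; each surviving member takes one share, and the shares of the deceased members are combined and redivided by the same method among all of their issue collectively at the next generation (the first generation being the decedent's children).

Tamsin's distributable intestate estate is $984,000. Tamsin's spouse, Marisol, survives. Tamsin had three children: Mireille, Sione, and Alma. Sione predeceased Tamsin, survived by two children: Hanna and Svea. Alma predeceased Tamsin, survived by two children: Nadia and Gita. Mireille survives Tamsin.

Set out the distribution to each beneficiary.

Marisol: $246,000; Mireille: $246,000; Hanna: $123,000; Svea: $123,000; Nadia: $123,000; Gita: $123,000

Marisol takes one-quarter of $984,000 = $246,000. The remaining $738,000 passes to the descendants.
The descendants' portion ($738,000) is divided at the children's generation into 3 shares of $246,000. Mireille takes $246,000. The 2 shares of the deceased (Sione and Alma) are combined into a pool of $492,000.
That pool ($492,000) is divided at the grandchildren's generation equally among Hanna, Svea, Nadia, and Gita: $123,000 each.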